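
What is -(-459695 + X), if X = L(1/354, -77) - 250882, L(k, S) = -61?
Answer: 710638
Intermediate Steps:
X = -250943 (X = -61 - 250882 = -250943)
-(-459695 + X) = -(-459695 - 250943) = -1*(-710638) = 710638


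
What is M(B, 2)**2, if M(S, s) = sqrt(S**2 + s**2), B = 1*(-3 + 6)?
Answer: 13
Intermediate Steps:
B = 3 (B = 1*3 = 3)
M(B, 2)**2 = (sqrt(3**2 + 2**2))**2 = (sqrt(9 + 4))**2 = (sqrt(13))**2 = 13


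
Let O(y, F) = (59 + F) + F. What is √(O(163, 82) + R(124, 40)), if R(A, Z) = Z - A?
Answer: √139 ≈ 11.790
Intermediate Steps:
O(y, F) = 59 + 2*F
√(O(163, 82) + R(124, 40)) = √((59 + 2*82) + (40 - 1*124)) = √((59 + 164) + (40 - 124)) = √(223 - 84) = √139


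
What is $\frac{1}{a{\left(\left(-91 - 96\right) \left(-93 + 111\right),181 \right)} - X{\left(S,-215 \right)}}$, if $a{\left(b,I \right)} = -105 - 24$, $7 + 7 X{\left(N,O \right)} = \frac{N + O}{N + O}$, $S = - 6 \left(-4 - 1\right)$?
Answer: $- \frac{7}{897} \approx -0.0078038$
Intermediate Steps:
$S = 30$ ($S = \left(-6\right) \left(-5\right) = 30$)
$X{\left(N,O \right)} = - \frac{6}{7}$ ($X{\left(N,O \right)} = -1 + \frac{\left(N + O\right) \frac{1}{N + O}}{7} = -1 + \frac{1}{7} \cdot 1 = -1 + \frac{1}{7} = - \frac{6}{7}$)
$a{\left(b,I \right)} = -129$ ($a{\left(b,I \right)} = -105 - 24 = -129$)
$\frac{1}{a{\left(\left(-91 - 96\right) \left(-93 + 111\right),181 \right)} - X{\left(S,-215 \right)}} = \frac{1}{-129 - - \frac{6}{7}} = \frac{1}{-129 + \frac{6}{7}} = \frac{1}{- \frac{897}{7}} = - \frac{7}{897}$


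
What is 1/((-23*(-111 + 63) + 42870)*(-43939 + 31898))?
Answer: -1/529490934 ≈ -1.8886e-9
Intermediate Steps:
1/((-23*(-111 + 63) + 42870)*(-43939 + 31898)) = 1/((-23*(-48) + 42870)*(-12041)) = 1/((1104 + 42870)*(-12041)) = 1/(43974*(-12041)) = 1/(-529490934) = -1/529490934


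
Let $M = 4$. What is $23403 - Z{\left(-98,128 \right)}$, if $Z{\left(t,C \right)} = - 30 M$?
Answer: $23523$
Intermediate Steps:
$Z{\left(t,C \right)} = -120$ ($Z{\left(t,C \right)} = \left(-30\right) 4 = -120$)
$23403 - Z{\left(-98,128 \right)} = 23403 - -120 = 23403 + 120 = 23523$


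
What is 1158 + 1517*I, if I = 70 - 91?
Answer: -30699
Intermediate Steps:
I = -21
1158 + 1517*I = 1158 + 1517*(-21) = 1158 - 31857 = -30699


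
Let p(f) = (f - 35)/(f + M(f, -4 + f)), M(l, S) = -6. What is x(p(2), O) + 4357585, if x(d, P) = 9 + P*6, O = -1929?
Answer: 4346020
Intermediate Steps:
p(f) = (-35 + f)/(-6 + f) (p(f) = (f - 35)/(f - 6) = (-35 + f)/(-6 + f))
x(d, P) = 9 + 6*P
x(p(2), O) + 4357585 = (9 + 6*(-1929)) + 4357585 = (9 - 11574) + 4357585 = -11565 + 4357585 = 4346020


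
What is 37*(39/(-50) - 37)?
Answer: -69893/50 ≈ -1397.9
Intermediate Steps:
37*(39/(-50) - 37) = 37*(39*(-1/50) - 37) = 37*(-39/50 - 37) = 37*(-1889/50) = -69893/50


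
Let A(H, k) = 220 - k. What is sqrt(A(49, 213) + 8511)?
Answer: sqrt(8518) ≈ 92.293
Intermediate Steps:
sqrt(A(49, 213) + 8511) = sqrt((220 - 1*213) + 8511) = sqrt((220 - 213) + 8511) = sqrt(7 + 8511) = sqrt(8518)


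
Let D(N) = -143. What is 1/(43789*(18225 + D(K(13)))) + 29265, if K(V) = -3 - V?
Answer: 23171813306971/791792698 ≈ 29265.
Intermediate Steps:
1/(43789*(18225 + D(K(13)))) + 29265 = 1/(43789*(18225 - 143)) + 29265 = (1/43789)/18082 + 29265 = (1/43789)*(1/18082) + 29265 = 1/791792698 + 29265 = 23171813306971/791792698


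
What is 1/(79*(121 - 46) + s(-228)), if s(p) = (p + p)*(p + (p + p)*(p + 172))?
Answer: -1/11534523 ≈ -8.6696e-8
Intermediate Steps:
s(p) = 2*p*(p + 2*p*(172 + p)) (s(p) = (2*p)*(p + (2*p)*(172 + p)) = (2*p)*(p + 2*p*(172 + p)) = 2*p*(p + 2*p*(172 + p)))
1/(79*(121 - 46) + s(-228)) = 1/(79*(121 - 46) + (-228)**2*(690 + 4*(-228))) = 1/(79*75 + 51984*(690 - 912)) = 1/(5925 + 51984*(-222)) = 1/(5925 - 11540448) = 1/(-11534523) = -1/11534523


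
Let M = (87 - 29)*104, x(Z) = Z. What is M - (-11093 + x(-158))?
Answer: 17283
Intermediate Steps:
M = 6032 (M = 58*104 = 6032)
M - (-11093 + x(-158)) = 6032 - (-11093 - 158) = 6032 - 1*(-11251) = 6032 + 11251 = 17283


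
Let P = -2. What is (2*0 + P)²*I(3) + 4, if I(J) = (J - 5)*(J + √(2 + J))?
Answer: -20 - 8*√5 ≈ -37.889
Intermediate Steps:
I(J) = (-5 + J)*(J + √(2 + J))
(2*0 + P)²*I(3) + 4 = (2*0 - 2)²*(3² - 5*3 - 5*√(2 + 3) + 3*√(2 + 3)) + 4 = (0 - 2)²*(9 - 15 - 5*√5 + 3*√5) + 4 = (-2)²*(-6 - 2*√5) + 4 = 4*(-6 - 2*√5) + 4 = (-24 - 8*√5) + 4 = -20 - 8*√5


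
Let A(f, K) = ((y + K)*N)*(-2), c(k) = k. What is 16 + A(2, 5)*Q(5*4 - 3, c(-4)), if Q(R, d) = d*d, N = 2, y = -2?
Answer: -176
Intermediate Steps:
Q(R, d) = d²
A(f, K) = 8 - 4*K (A(f, K) = ((-2 + K)*2)*(-2) = (-4 + 2*K)*(-2) = 8 - 4*K)
16 + A(2, 5)*Q(5*4 - 3, c(-4)) = 16 + (8 - 4*5)*(-4)² = 16 + (8 - 20)*16 = 16 - 12*16 = 16 - 192 = -176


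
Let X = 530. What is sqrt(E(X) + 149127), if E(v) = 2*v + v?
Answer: sqrt(150717) ≈ 388.22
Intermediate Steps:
E(v) = 3*v
sqrt(E(X) + 149127) = sqrt(3*530 + 149127) = sqrt(1590 + 149127) = sqrt(150717)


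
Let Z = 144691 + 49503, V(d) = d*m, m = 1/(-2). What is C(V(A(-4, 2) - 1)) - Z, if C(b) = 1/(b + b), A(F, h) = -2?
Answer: -582581/3 ≈ -1.9419e+5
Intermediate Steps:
m = -½ ≈ -0.50000
V(d) = -d/2 (V(d) = d*(-½) = -d/2)
C(b) = 1/(2*b)
Z = 194194
C(V(A(-4, 2) - 1)) - Z = 1/(2*((-(-2 - 1)/2))) - 1*194194 = 1/(2*((-½*(-3)))) - 194194 = 1/(2*(3/2)) - 194194 = (½)*(⅔) - 194194 = ⅓ - 194194 = -582581/3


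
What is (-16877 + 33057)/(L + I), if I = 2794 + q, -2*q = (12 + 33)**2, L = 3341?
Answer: 6472/2049 ≈ 3.1586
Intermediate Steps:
q = -2025/2 (q = -(12 + 33)**2/2 = -1/2*45**2 = -1/2*2025 = -2025/2 ≈ -1012.5)
I = 3563/2 (I = 2794 - 2025/2 = 3563/2 ≈ 1781.5)
(-16877 + 33057)/(L + I) = (-16877 + 33057)/(3341 + 3563/2) = 16180/(10245/2) = 16180*(2/10245) = 6472/2049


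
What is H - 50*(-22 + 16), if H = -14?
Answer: 286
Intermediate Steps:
H - 50*(-22 + 16) = -14 - 50*(-22 + 16) = -14 - 50*(-6) = -14 + 300 = 286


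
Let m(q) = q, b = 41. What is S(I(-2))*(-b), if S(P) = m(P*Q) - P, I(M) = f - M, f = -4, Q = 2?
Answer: 82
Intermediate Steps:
I(M) = -4 - M
S(P) = P (S(P) = P*2 - P = 2*P - P = P)
S(I(-2))*(-b) = (-4 - 1*(-2))*(-1*41) = (-4 + 2)*(-41) = -2*(-41) = 82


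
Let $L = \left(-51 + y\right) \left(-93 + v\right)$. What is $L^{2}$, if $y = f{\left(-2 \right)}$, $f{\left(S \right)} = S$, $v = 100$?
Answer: $137641$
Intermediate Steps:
$y = -2$
$L = -371$ ($L = \left(-51 - 2\right) \left(-93 + 100\right) = \left(-53\right) 7 = -371$)
$L^{2} = \left(-371\right)^{2} = 137641$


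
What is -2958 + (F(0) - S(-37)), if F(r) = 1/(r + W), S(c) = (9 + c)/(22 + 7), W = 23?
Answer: -1972313/667 ≈ -2957.0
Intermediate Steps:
S(c) = 9/29 + c/29 (S(c) = (9 + c)/29 = (9 + c)*(1/29) = 9/29 + c/29)
F(r) = 1/(23 + r) (F(r) = 1/(r + 23) = 1/(23 + r))
-2958 + (F(0) - S(-37)) = -2958 + (1/(23 + 0) - (9/29 + (1/29)*(-37))) = -2958 + (1/23 - (9/29 - 37/29)) = -2958 + (1/23 - 1*(-28/29)) = -2958 + (1/23 + 28/29) = -2958 + 673/667 = -1972313/667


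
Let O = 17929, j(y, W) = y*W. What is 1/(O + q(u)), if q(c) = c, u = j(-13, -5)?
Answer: 1/17994 ≈ 5.5574e-5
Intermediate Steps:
j(y, W) = W*y
u = 65 (u = -5*(-13) = 65)
1/(O + q(u)) = 1/(17929 + 65) = 1/17994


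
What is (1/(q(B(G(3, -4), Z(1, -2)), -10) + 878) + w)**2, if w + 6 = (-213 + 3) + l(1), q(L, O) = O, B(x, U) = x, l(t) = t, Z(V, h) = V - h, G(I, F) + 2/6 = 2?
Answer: 34826651161/753424 ≈ 46225.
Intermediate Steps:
G(I, F) = 5/3 (G(I, F) = -1/3 + 2 = 5/3)
w = -215 (w = -6 + ((-213 + 3) + 1) = -6 + (-210 + 1) = -6 - 209 = -215)
(1/(q(B(G(3, -4), Z(1, -2)), -10) + 878) + w)**2 = (1/(-10 + 878) - 215)**2 = (1/868 - 215)**2 = (-186619/868)**2 = 34826651161/753424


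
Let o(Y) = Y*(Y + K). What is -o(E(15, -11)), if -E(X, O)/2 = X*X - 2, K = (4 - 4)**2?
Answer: -198916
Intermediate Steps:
K = 0 (K = 0**2 = 0)
E(X, O) = 4 - 2*X**2 (E(X, O) = -2*(X*X - 2) = -2*(X**2 - 2) = -2*(-2 + X**2) = 4 - 2*X**2)
o(Y) = Y**2 (o(Y) = Y*(Y + 0) = Y*Y = Y**2)
-o(E(15, -11)) = -(4 - 2*15**2)**2 = -(4 - 2*225)**2 = -(4 - 450)**2 = -1*(-446)**2 = -1*198916 = -198916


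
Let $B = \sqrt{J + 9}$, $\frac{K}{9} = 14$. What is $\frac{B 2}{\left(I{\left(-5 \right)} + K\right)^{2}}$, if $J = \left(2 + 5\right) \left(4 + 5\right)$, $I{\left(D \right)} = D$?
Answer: $\frac{12 \sqrt{2}}{14641} \approx 0.0011591$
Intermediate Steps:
$K = 126$ ($K = 9 \cdot 14 = 126$)
$J = 63$ ($J = 7 \cdot 9 = 63$)
$B = 6 \sqrt{2}$ ($B = \sqrt{63 + 9} = \sqrt{72} = 6 \sqrt{2} \approx 8.4853$)
$\frac{B 2}{\left(I{\left(-5 \right)} + K\right)^{2}} = \frac{6 \sqrt{2} \cdot 2}{\left(-5 + 126\right)^{2}} = \frac{12 \sqrt{2}}{121^{2}} = \frac{12 \sqrt{2}}{14641}$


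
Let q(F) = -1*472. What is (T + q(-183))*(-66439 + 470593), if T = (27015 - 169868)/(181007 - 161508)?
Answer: -3777377266674/19499 ≈ -1.9372e+8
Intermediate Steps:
T = -142853/19499 ≈ -7.3262
q(F) = -472
(T + q(-183))*(-66439 + 470593) = (-142853/19499 - 472)*(-66439 + 470593) = -9346381/19499*404154 = -3777377266674/19499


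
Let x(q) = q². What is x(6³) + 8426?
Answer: 55082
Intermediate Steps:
x(6³) + 8426 = (6³)² + 8426 = 216² + 8426 = 46656 + 8426 = 55082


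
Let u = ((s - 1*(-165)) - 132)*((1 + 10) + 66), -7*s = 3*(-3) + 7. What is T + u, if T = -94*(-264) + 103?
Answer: 27482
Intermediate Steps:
s = 2/7 (s = -(3*(-3) + 7)/7 = -(-9 + 7)/7 = -1/7*(-2) = 2/7 ≈ 0.28571)
T = 24919 (T = 24816 + 103 = 24919)
u = 2563 (u = ((2/7 - 1*(-165)) - 132)*((1 + 10) + 66) = ((2/7 + 165) - 132)*(11 + 66) = (1157/7 - 132)*77 = (233/7)*77 = 2563)
T + u = 24919 + 2563 = 27482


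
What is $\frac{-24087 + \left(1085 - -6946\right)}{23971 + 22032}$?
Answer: $- \frac{16056}{46003} \approx -0.34902$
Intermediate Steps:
$\frac{-24087 + \left(1085 - -6946\right)}{23971 + 22032} = \frac{-24087 + \left(1085 + 6946\right)}{46003} = \left(-24087 + 8031\right) \frac{1}{46003} = \left(-16056\right) \frac{1}{46003} = - \frac{16056}{46003}$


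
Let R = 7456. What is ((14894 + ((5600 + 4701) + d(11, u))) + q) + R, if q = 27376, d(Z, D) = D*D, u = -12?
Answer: 60171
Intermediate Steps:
d(Z, D) = D²
((14894 + ((5600 + 4701) + d(11, u))) + q) + R = ((14894 + ((5600 + 4701) + (-12)²)) + 27376) + 7456 = ((14894 + (10301 + 144)) + 27376) + 7456 = ((14894 + 10445) + 27376) + 7456 = (25339 + 27376) + 7456 = 52715 + 7456 = 60171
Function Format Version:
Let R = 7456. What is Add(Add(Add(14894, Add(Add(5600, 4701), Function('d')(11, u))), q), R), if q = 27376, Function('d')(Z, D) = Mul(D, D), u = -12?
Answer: 60171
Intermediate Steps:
Function('d')(Z, D) = Pow(D, 2)
Add(Add(Add(14894, Add(Add(5600, 4701), Function('d')(11, u))), q), R) = Add(Add(Add(14894, Add(Add(5600, 4701), Pow(-12, 2))), 27376), 7456) = Add(Add(Add(14894, Add(10301, 144)), 27376), 7456) = Add(Add(Add(14894, 10445), 27376), 7456) = Add(Add(25339, 27376), 7456) = Add(52715, 7456) = 60171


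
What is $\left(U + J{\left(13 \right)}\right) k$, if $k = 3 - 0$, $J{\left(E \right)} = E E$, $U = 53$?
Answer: $666$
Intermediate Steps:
$J{\left(E \right)} = E^{2}$
$k = 3$ ($k = 3 + 0 = 3$)
$\left(U + J{\left(13 \right)}\right) k = \left(53 + 13^{2}\right) 3 = \left(53 + 169\right) 3 = 222 \cdot 3 = 666$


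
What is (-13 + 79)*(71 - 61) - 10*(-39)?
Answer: 1050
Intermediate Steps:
(-13 + 79)*(71 - 61) - 10*(-39) = 66*10 + 390 = 660 + 390 = 1050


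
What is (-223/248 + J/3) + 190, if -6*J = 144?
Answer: 44913/248 ≈ 181.10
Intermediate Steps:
J = -24 (J = -⅙*144 = -24)
(-223/248 + J/3) + 190 = (-223/248 - 24/3) + 190 = (-223*1/248 - 24*⅓) + 190 = (-223/248 - 8) + 190 = -2207/248 + 190 = 44913/248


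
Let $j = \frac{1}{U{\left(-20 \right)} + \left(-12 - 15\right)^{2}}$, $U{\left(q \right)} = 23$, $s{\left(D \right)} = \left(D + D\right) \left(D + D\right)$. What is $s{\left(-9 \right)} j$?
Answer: $\frac{81}{188} \approx 0.43085$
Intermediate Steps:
$s{\left(D \right)} = 4 D^{2}$ ($s{\left(D \right)} = 2 D 2 D = 4 D^{2}$)
$j = \frac{1}{752}$ ($j = \frac{1}{23 + \left(-12 - 15\right)^{2}} = \frac{1}{23 + \left(-27\right)^{2}} = \frac{1}{23 + 729} = \frac{1}{752} \approx 0.0013298$)
$s{\left(-9 \right)} j = 4 \left(-9\right)^{2} \cdot \frac{1}{752} = 4 \cdot 81 \cdot \frac{1}{752} = 324 \cdot \frac{1}{752} = \frac{81}{188}$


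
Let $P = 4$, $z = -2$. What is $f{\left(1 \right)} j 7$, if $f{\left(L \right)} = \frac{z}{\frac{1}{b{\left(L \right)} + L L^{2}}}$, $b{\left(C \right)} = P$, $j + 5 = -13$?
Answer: $1260$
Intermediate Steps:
$j = -18$ ($j = -5 - 13 = -18$)
$b{\left(C \right)} = 4$
$f{\left(L \right)} = -8 - 2 L^{3}$ ($f{\left(L \right)} = - \frac{2}{\frac{1}{4 + L L^{2}}} = - \frac{2}{\frac{1}{4 + L^{3}}} = - 2 \left(4 + L^{3}\right) = -8 - 2 L^{3}$)
$f{\left(1 \right)} j 7 = \left(-8 - 2 \cdot 1^{3}\right) \left(-18\right) 7 = \left(-8 - 2\right) \left(-18\right) 7 = \left(-10\right) \left(-18\right) 7 = 180 \cdot 7 = 1260$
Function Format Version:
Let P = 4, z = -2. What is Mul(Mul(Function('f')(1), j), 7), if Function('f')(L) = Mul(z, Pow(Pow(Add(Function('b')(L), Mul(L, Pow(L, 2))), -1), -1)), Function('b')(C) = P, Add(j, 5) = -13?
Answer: 1260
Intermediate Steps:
j = -18 (j = Add(-5, -13) = -18)
Function('b')(C) = 4
Function('f')(L) = Add(-8, Mul(-2, Pow(L, 3))) (Function('f')(L) = Mul(-2, Pow(Pow(Add(4, Mul(L, Pow(L, 2))), -1), -1)) = Mul(-2, Pow(Pow(Add(4, Pow(L, 3)), -1), -1)) = Mul(-2, Add(4, Pow(L, 3))) = Add(-8, Mul(-2, Pow(L, 3))))
Mul(Mul(Function('f')(1), j), 7) = Mul(Mul(Add(-8, Mul(-2, Pow(1, 3))), -18), 7) = Mul(Mul(Add(-8, Mul(-2, 1)), -18), 7) = Mul(Mul(Add(-8, -2), -18), 7) = Mul(Mul(-10, -18), 7) = Mul(180, 7) = 1260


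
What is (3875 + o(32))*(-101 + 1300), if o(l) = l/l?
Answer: 4647324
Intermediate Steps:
o(l) = 1
(3875 + o(32))*(-101 + 1300) = (3875 + 1)*(-101 + 1300) = 3876*1199 = 4647324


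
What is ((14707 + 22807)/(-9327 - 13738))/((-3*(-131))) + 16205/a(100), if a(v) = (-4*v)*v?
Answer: -5935660469/14503272000 ≈ -0.40926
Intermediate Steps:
a(v) = -4*v²
((14707 + 22807)/(-9327 - 13738))/((-3*(-131))) + 16205/a(100) = ((14707 + 22807)/(-9327 - 13738))/((-3*(-131))) + 16205/((-4*100²)) = (37514/(-23065))/393 + 16205/((-4*10000)) = (37514*(-1/23065))*(1/393) + 16205/(-40000) = -37514/23065*1/393 + 16205*(-1/40000) = -37514/9064545 - 3241/8000 = -5935660469/14503272000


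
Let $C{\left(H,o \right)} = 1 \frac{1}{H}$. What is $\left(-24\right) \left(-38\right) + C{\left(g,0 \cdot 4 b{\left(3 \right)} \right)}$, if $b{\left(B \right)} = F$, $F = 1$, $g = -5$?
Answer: $\frac{4559}{5} \approx 911.8$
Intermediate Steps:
$b{\left(B \right)} = 1$
$C{\left(H,o \right)} = \frac{1}{H}$
$\left(-24\right) \left(-38\right) + C{\left(g,0 \cdot 4 b{\left(3 \right)} \right)} = \left(-24\right) \left(-38\right) + \frac{1}{-5} = 912 - \frac{1}{5} = \frac{4559}{5}$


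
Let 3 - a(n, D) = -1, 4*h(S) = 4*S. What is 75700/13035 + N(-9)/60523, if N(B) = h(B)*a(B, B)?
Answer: 916224368/157783461 ≈ 5.8068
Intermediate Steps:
h(S) = S (h(S) = (4*S)/4 = S)
a(n, D) = 4 (a(n, D) = 3 - 1*(-1) = 3 + 1 = 4)
N(B) = 4*B (N(B) = B*4 = 4*B)
75700/13035 + N(-9)/60523 = 75700/13035 + (4*(-9))/60523 = 75700*(1/13035) - 36*1/60523 = 15140/2607 - 36/60523 = 916224368/157783461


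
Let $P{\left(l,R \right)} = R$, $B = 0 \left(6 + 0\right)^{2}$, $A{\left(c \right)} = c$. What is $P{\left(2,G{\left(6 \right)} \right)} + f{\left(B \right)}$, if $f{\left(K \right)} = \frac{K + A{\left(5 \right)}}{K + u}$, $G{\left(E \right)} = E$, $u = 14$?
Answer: $\frac{89}{14} \approx 6.3571$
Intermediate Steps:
$B = 0$ ($B = 0 \cdot 6^{2} = 0 \cdot 36 = 0$)
$f{\left(K \right)} = \frac{5 + K}{14 + K}$ ($f{\left(K \right)} = \frac{K + 5}{K + 14} = \frac{5 + K}{14 + K}$)
$P{\left(2,G{\left(6 \right)} \right)} + f{\left(B \right)} = 6 + \frac{5 + 0}{14 + 0} = 6 + \frac{1}{14} \cdot 5 = 6 + \frac{5}{14} = \frac{89}{14}$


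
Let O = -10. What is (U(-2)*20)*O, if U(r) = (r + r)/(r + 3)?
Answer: 800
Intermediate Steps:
U(r) = 2*r/(3 + r) (U(r) = (2*r)/(3 + r) = 2*r/(3 + r))
(U(-2)*20)*O = ((2*(-2)/(3 - 2))*20)*(-10) = ((2*(-2)/1)*20)*(-10) = ((2*(-2)*1)*20)*(-10) = -4*20*(-10) = -80*(-10) = 800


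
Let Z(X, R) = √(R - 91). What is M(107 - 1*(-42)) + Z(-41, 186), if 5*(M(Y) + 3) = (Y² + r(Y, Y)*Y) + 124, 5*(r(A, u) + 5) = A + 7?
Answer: 131069/25 + √95 ≈ 5252.5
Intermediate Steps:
r(A, u) = -18/5 + A/5 (r(A, u) = -5 + (A + 7)/5 = -5 + (7 + A)/5 = -5 + (7/5 + A/5) = -18/5 + A/5)
M(Y) = 109/5 + Y²/5 + Y*(-18/5 + Y/5)/5 (M(Y) = -3 + ((Y² + (-18/5 + Y/5)*Y) + 124)/5 = -3 + ((Y² + Y*(-18/5 + Y/5)) + 124)/5 = -3 + (124 + Y² + Y*(-18/5 + Y/5))/5 = -3 + (124/5 + Y²/5 + Y*(-18/5 + Y/5)/5) = 109/5 + Y²/5 + Y*(-18/5 + Y/5)/5)
Z(X, R) = √(-91 + R)
M(107 - 1*(-42)) + Z(-41, 186) = (109/5 - 18*(107 - 1*(-42))/25 + 6*(107 - 1*(-42))²/25) + √(-91 + 186) = (109/5 - 18*(107 + 42)/25 + 6*(107 + 42)²/25) + √95 = (109/5 - 18/25*149 + (6/25)*149²) + √95 = (109/5 - 2682/25 + (6/25)*22201) + √95 = (109/5 - 2682/25 + 133206/25) + √95 = 131069/25 + √95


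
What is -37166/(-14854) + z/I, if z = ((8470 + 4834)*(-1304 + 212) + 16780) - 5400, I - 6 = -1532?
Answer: 7703075481/809543 ≈ 9515.3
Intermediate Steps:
I = -1526 (I = 6 - 1532 = -1526)
z = -14516588 (z = (13304*(-1092) + 16780) - 5400 = (-14527968 + 16780) - 5400 = -14511188 - 5400 = -14516588)
-37166/(-14854) + z/I = -37166/(-14854) - 14516588/(-1526) = -37166*(-1/14854) - 14516588*(-1/1526) = 18583/7427 + 7258294/763 = 7703075481/809543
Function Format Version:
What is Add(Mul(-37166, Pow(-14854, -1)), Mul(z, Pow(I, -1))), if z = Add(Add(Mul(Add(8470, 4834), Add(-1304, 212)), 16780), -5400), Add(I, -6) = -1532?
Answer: Rational(7703075481, 809543) ≈ 9515.3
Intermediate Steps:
I = -1526 (I = Add(6, -1532) = -1526)
z = -14516588 (z = Add(Add(Mul(13304, -1092), 16780), -5400) = Add(Add(-14527968, 16780), -5400) = Add(-14511188, -5400) = -14516588)
Add(Mul(-37166, Pow(-14854, -1)), Mul(z, Pow(I, -1))) = Add(Mul(-37166, Pow(-14854, -1)), Mul(-14516588, Pow(-1526, -1))) = Add(Mul(-37166, Rational(-1, 14854)), Mul(-14516588, Rational(-1, 1526))) = Add(Rational(18583, 7427), Rational(7258294, 763)) = Rational(7703075481, 809543)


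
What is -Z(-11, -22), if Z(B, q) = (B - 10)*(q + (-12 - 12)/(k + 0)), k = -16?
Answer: -861/2 ≈ -430.50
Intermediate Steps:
Z(B, q) = (-10 + B)*(3/2 + q) (Z(B, q) = (B - 10)*(q + (-12 - 12)/(-16 + 0)) = (-10 + B)*(q - 24/(-16)) = (-10 + B)*(q - 24*(-1/16)) = (-10 + B)*(q + 3/2) = (-10 + B)*(3/2 + q))
-Z(-11, -22) = -(-15 + (3/2)*(-11) - 22*(-10 - 11)) = -(-15 - 33/2 - 22*(-21)) = -(-15 - 33/2 + 462) = -1*861/2 = -861/2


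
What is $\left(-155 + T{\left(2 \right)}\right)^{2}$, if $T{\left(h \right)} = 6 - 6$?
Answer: $24025$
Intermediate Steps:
$T{\left(h \right)} = 0$ ($T{\left(h \right)} = 6 - 6 = 0$)
$\left(-155 + T{\left(2 \right)}\right)^{2} = \left(-155 + 0\right)^{2} = \left(-155\right)^{2} = 24025$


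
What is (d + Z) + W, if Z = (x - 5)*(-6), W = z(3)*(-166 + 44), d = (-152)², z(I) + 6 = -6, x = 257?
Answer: 23056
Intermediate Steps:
z(I) = -12 (z(I) = -6 - 6 = -12)
d = 23104
W = 1464 (W = -12*(-166 + 44) = -12*(-122) = 1464)
Z = -1512 (Z = (257 - 5)*(-6) = 252*(-6) = -1512)
(d + Z) + W = (23104 - 1512) + 1464 = 21592 + 1464 = 23056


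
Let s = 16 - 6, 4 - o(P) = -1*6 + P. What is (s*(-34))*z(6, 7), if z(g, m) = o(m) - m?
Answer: 1360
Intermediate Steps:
o(P) = 10 - P (o(P) = 4 - (-1*6 + P) = 4 - (-6 + P) = 4 + (6 - P) = 10 - P)
z(g, m) = 10 - 2*m (z(g, m) = (10 - m) - m = 10 - 2*m)
s = 10
(s*(-34))*z(6, 7) = (10*(-34))*(10 - 2*7) = -340*(10 - 14) = -340*(-4) = 1360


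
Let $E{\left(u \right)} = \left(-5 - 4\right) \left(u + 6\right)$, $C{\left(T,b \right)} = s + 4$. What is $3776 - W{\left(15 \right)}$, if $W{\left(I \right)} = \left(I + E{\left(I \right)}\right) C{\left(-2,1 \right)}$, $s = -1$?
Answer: $4298$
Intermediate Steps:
$C{\left(T,b \right)} = 3$ ($C{\left(T,b \right)} = -1 + 4 = 3$)
$E{\left(u \right)} = -54 - 9 u$ ($E{\left(u \right)} = - 9 \left(6 + u\right) = -54 - 9 u$)
$W{\left(I \right)} = -162 - 24 I$ ($W{\left(I \right)} = \left(I - \left(54 + 9 I\right)\right) 3 = \left(-54 - 8 I\right) 3 = -162 - 24 I$)
$3776 - W{\left(15 \right)} = 3776 - \left(-162 - 360\right) = 3776 - -522 = 3776 + 522 = 4298$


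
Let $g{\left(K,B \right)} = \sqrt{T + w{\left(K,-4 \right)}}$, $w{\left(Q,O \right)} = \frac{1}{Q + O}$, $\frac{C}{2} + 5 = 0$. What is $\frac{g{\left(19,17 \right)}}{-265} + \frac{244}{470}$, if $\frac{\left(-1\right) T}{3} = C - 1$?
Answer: $\frac{122}{235} - \frac{4 \sqrt{465}}{3975} \approx 0.49745$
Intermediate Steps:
$C = -10$ ($C = -10 + 2 \cdot 0 = -10 + 0 = -10$)
$T = 33$ ($T = - 3 \left(-10 - 1\right) = \left(-3\right) \left(-11\right) = 33$)
$w{\left(Q,O \right)} = \frac{1}{O + Q}$
$g{\left(K,B \right)} = \sqrt{33 + \frac{1}{-4 + K}}$
$\frac{g{\left(19,17 \right)}}{-265} + \frac{244}{470} = \frac{\sqrt{\frac{-131 + 33 \cdot 19}{-4 + 19}}}{-265} + \frac{244}{470} = \sqrt{\frac{-131 + 627}{15}} \left(- \frac{1}{265}\right) + 244 \cdot \frac{1}{470} = \sqrt{\frac{1}{15} \cdot 496} \left(- \frac{1}{265}\right) + \frac{122}{235} = \sqrt{\frac{496}{15}} \left(- \frac{1}{265}\right) + \frac{122}{235} = \frac{4 \sqrt{465}}{15} \left(- \frac{1}{265}\right) + \frac{122}{235} = - \frac{4 \sqrt{465}}{3975} + \frac{122}{235} = \frac{122}{235} - \frac{4 \sqrt{465}}{3975}$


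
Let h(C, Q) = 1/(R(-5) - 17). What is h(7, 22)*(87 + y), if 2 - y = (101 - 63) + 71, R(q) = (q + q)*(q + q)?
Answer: -20/83 ≈ -0.24096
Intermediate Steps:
R(q) = 4*q² (R(q) = (2*q)*(2*q) = 4*q²)
h(C, Q) = 1/83 (h(C, Q) = 1/(4*(-5)² - 17) = 1/(4*25 - 17) = 1/(100 - 17) = 1/83)
y = -107 (y = 2 - ((101 - 63) + 71) = 2 - (38 + 71) = 2 - 1*109 = 2 - 109 = -107)
h(7, 22)*(87 + y) = (87 - 107)/83 = (1/83)*(-20) = -20/83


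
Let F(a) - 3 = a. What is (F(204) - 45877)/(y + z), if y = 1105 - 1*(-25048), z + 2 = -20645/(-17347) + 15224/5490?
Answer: -1087345955025/622717175327 ≈ -1.7461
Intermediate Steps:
z = 93480859/47617515 (z = -2 + (-20645/(-17347) + 15224/5490) = -2 + (-20645*(-1/17347) + 15224*(1/5490)) = -2 + (20645/17347 + 7612/2745) = -2 + 188715889/47617515 = 93480859/47617515 ≈ 1.9632)
y = 26153 (y = 1105 + 25048 = 26153)
F(a) = 3 + a
(F(204) - 45877)/(y + z) = ((3 + 204) - 45877)/(26153 + 93480859/47617515) = (207 - 45877)/(1245434350654/47617515) = -45670*47617515/1245434350654 = -1087345955025/622717175327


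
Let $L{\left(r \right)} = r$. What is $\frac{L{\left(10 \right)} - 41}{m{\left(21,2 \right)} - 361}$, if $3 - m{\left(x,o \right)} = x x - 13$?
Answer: $\frac{31}{786} \approx 0.03944$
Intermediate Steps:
$m{\left(x,o \right)} = 16 - x^{2}$ ($m{\left(x,o \right)} = 3 - \left(x x - 13\right) = 3 - \left(x^{2} - 13\right) = 3 - \left(-13 + x^{2}\right) = 16 - x^{2}$)
$\frac{L{\left(10 \right)} - 41}{m{\left(21,2 \right)} - 361} = \frac{10 - 41}{\left(16 - 21^{2}\right) - 361} = \frac{10 - 41}{\left(16 - 441\right) - 361} = - \frac{31}{-425 - 361} = - \frac{31}{-786} = \left(-31\right) \left(- \frac{1}{786}\right) = \frac{31}{786}$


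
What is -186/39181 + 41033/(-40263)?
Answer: -1615202891/1577544603 ≈ -1.0239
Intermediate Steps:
-186/39181 + 41033/(-40263) = -186*1/39181 + 41033*(-1/40263) = -186/39181 - 41033/40263 = -1615202891/1577544603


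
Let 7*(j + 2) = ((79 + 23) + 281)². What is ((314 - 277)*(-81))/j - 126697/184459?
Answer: -22453047836/27055523825 ≈ -0.82989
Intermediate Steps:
j = 146675/7 (j = -2 + ((79 + 23) + 281)²/7 = -2 + (102 + 281)²/7 = -2 + (⅐)*383² = -2 + (⅐)*146689 = -2 + 146689/7 = 146675/7 ≈ 20954.)
((314 - 277)*(-81))/j - 126697/184459 = ((314 - 277)*(-81))/(146675/7) - 126697/184459 = (37*(-81))*(7/146675) - 126697*1/184459 = -2997*7/146675 - 126697/184459 = -20979/146675 - 126697/184459 = -22453047836/27055523825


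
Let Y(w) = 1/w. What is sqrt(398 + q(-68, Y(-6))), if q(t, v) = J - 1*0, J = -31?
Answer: sqrt(367) ≈ 19.157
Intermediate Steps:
q(t, v) = -31 (q(t, v) = -31 - 1*0 = -31 + 0 = -31)
sqrt(398 + q(-68, Y(-6))) = sqrt(398 - 31) = sqrt(367)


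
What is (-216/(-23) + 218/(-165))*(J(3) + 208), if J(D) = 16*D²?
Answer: 980032/345 ≈ 2840.7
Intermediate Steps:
(-216/(-23) + 218/(-165))*(J(3) + 208) = (-216/(-23) + 218/(-165))*(16*3² + 208) = (-216*(-1/23) + 218*(-1/165))*(16*9 + 208) = (216/23 - 218/165)*(144 + 208) = (30626/3795)*352 = 980032/345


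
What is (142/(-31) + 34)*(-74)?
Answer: -67488/31 ≈ -2177.0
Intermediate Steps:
(142/(-31) + 34)*(-74) = (142*(-1/31) + 34)*(-74) = (-142/31 + 34)*(-74) = (912/31)*(-74) = -67488/31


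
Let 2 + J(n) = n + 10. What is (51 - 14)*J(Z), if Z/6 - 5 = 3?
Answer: 2072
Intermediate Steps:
Z = 48 (Z = 30 + 6*3 = 30 + 18 = 48)
J(n) = 8 + n (J(n) = -2 + (n + 10) = -2 + (10 + n) = 8 + n)
(51 - 14)*J(Z) = (51 - 14)*(8 + 48) = 37*56 = 2072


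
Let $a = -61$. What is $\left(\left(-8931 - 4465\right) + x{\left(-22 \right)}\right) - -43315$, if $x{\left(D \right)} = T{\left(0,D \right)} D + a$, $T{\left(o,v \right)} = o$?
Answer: $29858$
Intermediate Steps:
$x{\left(D \right)} = -61$ ($x{\left(D \right)} = 0 D - 61 = 0 - 61 = -61$)
$\left(\left(-8931 - 4465\right) + x{\left(-22 \right)}\right) - -43315 = \left(\left(-8931 - 4465\right) - 61\right) - -43315 = \left(-13396 - 61\right) + 43315 = -13457 + 43315 = 29858$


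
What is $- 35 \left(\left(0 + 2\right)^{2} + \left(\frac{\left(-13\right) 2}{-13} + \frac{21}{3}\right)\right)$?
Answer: $-455$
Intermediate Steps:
$- 35 \left(\left(0 + 2\right)^{2} + \left(\frac{\left(-13\right) 2}{-13} + \frac{21}{3}\right)\right) = - 35 \left(2^{2} + \left(\left(-26\right) \left(- \frac{1}{13}\right) + 21 \cdot \frac{1}{3}\right)\right) = - 35 \left(4 + \left(2 + 7\right)\right) = - 35 \left(4 + 9\right) = \left(-35\right) 13 = -455$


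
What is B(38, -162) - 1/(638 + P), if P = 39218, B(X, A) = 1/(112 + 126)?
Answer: 19809/4742864 ≈ 0.0041766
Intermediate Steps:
B(X, A) = 1/238
B(38, -162) - 1/(638 + P) = 1/238 - 1/(638 + 39218) = 1/238 - 1/39856 = 19809/4742864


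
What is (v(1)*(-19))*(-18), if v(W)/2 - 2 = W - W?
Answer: 1368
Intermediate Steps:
v(W) = 4 (v(W) = 4 + 2*(W - W) = 4 + 2*0 = 4 + 0 = 4)
(v(1)*(-19))*(-18) = (4*(-19))*(-18) = -76*(-18) = 1368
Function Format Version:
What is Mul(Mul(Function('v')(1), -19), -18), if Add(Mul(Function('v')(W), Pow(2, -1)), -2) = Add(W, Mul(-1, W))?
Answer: 1368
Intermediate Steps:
Function('v')(W) = 4 (Function('v')(W) = Add(4, Mul(2, Add(W, Mul(-1, W)))) = Add(4, Mul(2, 0)) = Add(4, 0) = 4)
Mul(Mul(Function('v')(1), -19), -18) = Mul(Mul(4, -19), -18) = Mul(-76, -18) = 1368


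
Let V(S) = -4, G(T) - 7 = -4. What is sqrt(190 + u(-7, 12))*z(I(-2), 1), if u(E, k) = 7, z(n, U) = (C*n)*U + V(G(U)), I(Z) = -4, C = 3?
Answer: -16*sqrt(197) ≈ -224.57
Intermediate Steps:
G(T) = 3 (G(T) = 7 - 4 = 3)
z(n, U) = -4 + 3*U*n (z(n, U) = (3*n)*U - 4 = 3*U*n - 4 = -4 + 3*U*n)
sqrt(190 + u(-7, 12))*z(I(-2), 1) = sqrt(190 + 7)*(-4 + 3*1*(-4)) = sqrt(197)*(-4 - 12) = sqrt(197)*(-16) = -16*sqrt(197)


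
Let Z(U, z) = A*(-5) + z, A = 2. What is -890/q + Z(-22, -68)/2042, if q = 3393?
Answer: -1041017/3464253 ≈ -0.30050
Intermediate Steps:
Z(U, z) = -10 + z (Z(U, z) = 2*(-5) + z = -10 + z)
-890/q + Z(-22, -68)/2042 = -890/3393 + (-10 - 68)/2042 = -890*1/3393 - 78*1/2042 = -890/3393 - 39/1021 = -1041017/3464253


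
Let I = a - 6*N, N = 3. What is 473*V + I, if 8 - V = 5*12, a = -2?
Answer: -24616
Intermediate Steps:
V = -52 (V = 8 - 5*12 = 8 - 1*60 = 8 - 60 = -52)
I = -20 (I = -2 - 6*3 = -2 - 18 = -20)
473*V + I = 473*(-52) - 20 = -24596 - 20 = -24616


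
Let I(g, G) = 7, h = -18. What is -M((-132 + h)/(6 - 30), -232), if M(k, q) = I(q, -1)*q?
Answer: 1624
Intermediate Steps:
M(k, q) = 7*q
-M((-132 + h)/(6 - 30), -232) = -7*(-232) = -1*(-1624) = 1624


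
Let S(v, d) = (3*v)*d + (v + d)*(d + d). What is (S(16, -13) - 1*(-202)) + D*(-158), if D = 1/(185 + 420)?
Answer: -302658/605 ≈ -500.26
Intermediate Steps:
D = 1/605 ≈ 0.0016529
S(v, d) = 2*d*(d + v) + 3*d*v (S(v, d) = 3*d*v + (d + v)*(2*d) = 3*d*v + 2*d*(d + v) = 2*d*(d + v) + 3*d*v)
(S(16, -13) - 1*(-202)) + D*(-158) = (-13*(2*(-13) + 5*16) - 1*(-202)) + (1/605)*(-158) = (-13*(-26 + 80) + 202) - 158/605 = (-13*54 + 202) - 158/605 = (-702 + 202) - 158/605 = -500 - 158/605 = -302658/605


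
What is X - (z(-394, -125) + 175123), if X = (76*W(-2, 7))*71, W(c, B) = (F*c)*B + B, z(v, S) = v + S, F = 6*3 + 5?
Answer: -1874344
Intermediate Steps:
F = 23 (F = 18 + 5 = 23)
z(v, S) = S + v
W(c, B) = B + 23*B*c (W(c, B) = (23*c)*B + B = 23*B*c + B = B + 23*B*c)
X = -1699740 (X = (76*(7*(1 + 23*(-2))))*71 = (76*(7*(1 - 46)))*71 = (76*(7*(-45)))*71 = (76*(-315))*71 = -23940*71 = -1699740)
X - (z(-394, -125) + 175123) = -1699740 - ((-125 - 394) + 175123) = -1699740 - (-519 + 175123) = -1699740 - 1*174604 = -1699740 - 174604 = -1874344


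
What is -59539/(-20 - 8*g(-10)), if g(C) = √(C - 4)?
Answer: 297695/324 - 59539*I*√14/162 ≈ 918.81 - 1375.2*I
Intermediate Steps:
g(C) = √(-4 + C)
-59539/(-20 - 8*g(-10)) = -59539/(-20 - 8*√(-4 - 10)) = -59539/(-20 - 8*I*√14)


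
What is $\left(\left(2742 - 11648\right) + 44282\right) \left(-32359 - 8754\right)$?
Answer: $-1454413488$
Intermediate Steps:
$\left(\left(2742 - 11648\right) + 44282\right) \left(-32359 - 8754\right) = \left(\left(2742 - 11648\right) + 44282\right) \left(-41113\right) = \left(-8906 + 44282\right) \left(-41113\right) = 35376 \left(-41113\right) = -1454413488$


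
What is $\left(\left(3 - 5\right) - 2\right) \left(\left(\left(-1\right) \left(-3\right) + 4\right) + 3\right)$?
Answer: $-40$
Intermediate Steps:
$\left(\left(3 - 5\right) - 2\right) \left(\left(\left(-1\right) \left(-3\right) + 4\right) + 3\right) = \left(-2 - 2\right) \left(\left(3 + 4\right) + 3\right) = - 4 \left(7 + 3\right) = \left(-4\right) 10 = -40$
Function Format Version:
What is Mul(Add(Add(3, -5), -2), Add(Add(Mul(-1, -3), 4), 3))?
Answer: -40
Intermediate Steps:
Mul(Add(Add(3, -5), -2), Add(Add(Mul(-1, -3), 4), 3)) = Mul(Add(-2, -2), Add(Add(3, 4), 3)) = Mul(-4, Add(7, 3)) = Mul(-4, 10) = -40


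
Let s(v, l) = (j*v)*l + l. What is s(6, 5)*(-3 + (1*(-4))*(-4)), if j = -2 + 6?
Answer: 1625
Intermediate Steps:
j = 4
s(v, l) = l + 4*l*v (s(v, l) = (4*v)*l + l = 4*l*v + l = l + 4*l*v)
s(6, 5)*(-3 + (1*(-4))*(-4)) = (5*(1 + 4*6))*(-3 + (1*(-4))*(-4)) = (5*(1 + 24))*(-3 - 4*(-4)) = (5*25)*(-3 + 16) = 125*13 = 1625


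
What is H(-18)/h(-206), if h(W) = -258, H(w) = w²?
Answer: -54/43 ≈ -1.2558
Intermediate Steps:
H(-18)/h(-206) = (-18)²/(-258) = 324*(-1/258) = -54/43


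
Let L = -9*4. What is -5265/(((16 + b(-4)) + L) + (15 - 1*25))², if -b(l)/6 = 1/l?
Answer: -2340/361 ≈ -6.4820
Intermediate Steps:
L = -36
b(l) = -6/l
-5265/(((16 + b(-4)) + L) + (15 - 1*25))² = -5265/(((16 - 6/(-4)) - 36) + (15 - 1*25))² = -5265/(((16 - 6*(-¼)) - 36) + (15 - 25))² = -5265/(((16 + 3/2) - 36) - 10)² = -5265/((35/2 - 36) - 10)² = -5265/(-37/2 - 10)² = -5265/((-57/2)²) = -5265/3249/4 = -5265*4/3249 = -2340/361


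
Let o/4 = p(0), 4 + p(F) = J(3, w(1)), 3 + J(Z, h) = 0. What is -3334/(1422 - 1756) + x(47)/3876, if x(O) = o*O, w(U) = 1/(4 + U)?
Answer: 1560380/161823 ≈ 9.6425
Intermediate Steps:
J(Z, h) = -3 (J(Z, h) = -3 + 0 = -3)
p(F) = -7 (p(F) = -4 - 3 = -7)
o = -28 (o = 4*(-7) = -28)
x(O) = -28*O
-3334/(1422 - 1756) + x(47)/3876 = -3334/(1422 - 1756) - 28*47/3876 = -3334/(-334) - 1316*1/3876 = -3334*(-1/334) - 329/969 = 1667/167 - 329/969 = 1560380/161823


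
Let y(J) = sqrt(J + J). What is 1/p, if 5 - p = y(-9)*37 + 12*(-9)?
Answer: 113/37411 + 111*I*sqrt(2)/37411 ≈ 0.0030205 + 0.004196*I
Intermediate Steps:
y(J) = sqrt(2)*sqrt(J) (y(J) = sqrt(2*J) = sqrt(2)*sqrt(J))
p = 113 - 111*I*sqrt(2) (p = 5 - ((sqrt(2)*sqrt(-9))*37 + 12*(-9)) = 5 - ((sqrt(2)*(3*I))*37 - 108) = 5 - ((3*I*sqrt(2))*37 - 108) = 5 - (111*I*sqrt(2) - 108) = 5 - (-108 + 111*I*sqrt(2)) = 5 + (108 - 111*I*sqrt(2)) = 113 - 111*I*sqrt(2) ≈ 113.0 - 156.98*I)
1/p = 1/(113 - 111*I*sqrt(2))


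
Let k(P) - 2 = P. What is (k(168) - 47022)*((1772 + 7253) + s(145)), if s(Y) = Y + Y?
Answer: -436426380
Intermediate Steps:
s(Y) = 2*Y
k(P) = 2 + P
(k(168) - 47022)*((1772 + 7253) + s(145)) = ((2 + 168) - 47022)*((1772 + 7253) + 2*145) = (170 - 47022)*(9025 + 290) = -46852*9315 = -436426380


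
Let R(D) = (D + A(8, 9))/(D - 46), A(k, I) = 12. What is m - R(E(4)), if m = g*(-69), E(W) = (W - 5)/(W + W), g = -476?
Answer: 12119531/369 ≈ 32844.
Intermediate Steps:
E(W) = (-5 + W)/(2*W) (E(W) = (-5 + W)/((2*W)) = (-5 + W)*(1/(2*W)) = (-5 + W)/(2*W))
R(D) = (12 + D)/(-46 + D) (R(D) = (D + 12)/(D - 46) = (12 + D)/(-46 + D))
m = 32844 (m = -476*(-69) = 32844)
m - R(E(4)) = 32844 - (12 + (½)*(-5 + 4)/4)/(-46 + (½)*(-5 + 4)/4) = 32844 - (12 + (½)*(¼)*(-1))/(-46 + (½)*(¼)*(-1)) = 32844 - (12 - ⅛)/(-46 - ⅛) = 32844 - 95/((-369/8)*8) = 32844 - (-8)*95/(369*8) = 32844 - 1*(-95/369) = 32844 + 95/369 = 12119531/369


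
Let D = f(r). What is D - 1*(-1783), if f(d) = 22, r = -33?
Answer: 1805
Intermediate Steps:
D = 22
D - 1*(-1783) = 22 - 1*(-1783) = 22 + 1783 = 1805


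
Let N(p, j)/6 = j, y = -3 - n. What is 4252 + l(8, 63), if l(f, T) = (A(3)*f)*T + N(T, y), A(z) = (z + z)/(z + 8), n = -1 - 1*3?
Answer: 49862/11 ≈ 4532.9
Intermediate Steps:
n = -4 (n = -1 - 3 = -4)
y = 1 (y = -3 - 1*(-4) = -3 + 4 = 1)
N(p, j) = 6*j
A(z) = 2*z/(8 + z) (A(z) = (2*z)/(8 + z) = 2*z/(8 + z))
l(f, T) = 6 + 6*T*f/11 (l(f, T) = ((2*3/(8 + 3))*f)*T + 6*1 = ((2*3/11)*f)*T + 6 = ((2*3*(1/11))*f)*T + 6 = (6*f/11)*T + 6 = 6*T*f/11 + 6 = 6 + 6*T*f/11)
4252 + l(8, 63) = 4252 + (6 + (6/11)*63*8) = 4252 + (6 + 3024/11) = 4252 + 3090/11 = 49862/11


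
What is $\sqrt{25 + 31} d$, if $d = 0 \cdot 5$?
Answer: $0$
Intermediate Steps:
$d = 0$
$\sqrt{25 + 31} d = \sqrt{25 + 31} \cdot 0 = \sqrt{56} \cdot 0 = 2 \sqrt{14} \cdot 0 = 0$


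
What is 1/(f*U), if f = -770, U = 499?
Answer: -1/384230 ≈ -2.6026e-6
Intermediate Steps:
1/(f*U) = 1/(-770*499) = 1/(-384230) = -1/384230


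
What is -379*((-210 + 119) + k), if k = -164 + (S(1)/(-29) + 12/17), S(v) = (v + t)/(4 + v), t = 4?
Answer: 47520536/493 ≈ 96391.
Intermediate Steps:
S(v) = 1 (S(v) = (v + 4)/(4 + v) = (4 + v)/(4 + v) = 1)
k = -80521/493 (k = -164 + (1/(-29) + 12/17) = -164 + (1*(-1/29) + 12*(1/17)) = -164 + (-1/29 + 12/17) = -164 + 331/493 = -80521/493 ≈ -163.33)
-379*((-210 + 119) + k) = -379*((-210 + 119) - 80521/493) = -379*(-91 - 80521/493) = -379*(-125384/493) = 47520536/493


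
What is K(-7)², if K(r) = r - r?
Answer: 0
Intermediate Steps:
K(r) = 0
K(-7)² = 0² = 0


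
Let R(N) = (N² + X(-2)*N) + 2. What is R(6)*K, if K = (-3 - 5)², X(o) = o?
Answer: 1664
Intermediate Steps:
R(N) = 2 + N² - 2*N (R(N) = (N² - 2*N) + 2 = 2 + N² - 2*N)
K = 64 (K = (-8)² = 64)
R(6)*K = (2 + 6² - 2*6)*64 = (2 + 36 - 12)*64 = 26*64 = 1664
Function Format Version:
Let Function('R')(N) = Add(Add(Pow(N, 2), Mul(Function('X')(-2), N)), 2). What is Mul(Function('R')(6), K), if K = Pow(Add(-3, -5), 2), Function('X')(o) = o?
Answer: 1664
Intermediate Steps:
Function('R')(N) = Add(2, Pow(N, 2), Mul(-2, N)) (Function('R')(N) = Add(Add(Pow(N, 2), Mul(-2, N)), 2) = Add(2, Pow(N, 2), Mul(-2, N)))
K = 64 (K = Pow(-8, 2) = 64)
Mul(Function('R')(6), K) = Mul(Add(2, Pow(6, 2), Mul(-2, 6)), 64) = Mul(Add(2, 36, -12), 64) = Mul(26, 64) = 1664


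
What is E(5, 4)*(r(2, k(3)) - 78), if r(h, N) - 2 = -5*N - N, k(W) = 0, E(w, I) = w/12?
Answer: -95/3 ≈ -31.667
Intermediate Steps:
E(w, I) = w/12 (E(w, I) = w*(1/12) = w/12)
r(h, N) = 2 - 6*N (r(h, N) = 2 + (-5*N - N) = 2 - 6*N)
E(5, 4)*(r(2, k(3)) - 78) = ((1/12)*5)*((2 - 6*0) - 78) = 5*((2 + 0) - 78)/12 = 5*(2 - 78)/12 = (5/12)*(-76) = -95/3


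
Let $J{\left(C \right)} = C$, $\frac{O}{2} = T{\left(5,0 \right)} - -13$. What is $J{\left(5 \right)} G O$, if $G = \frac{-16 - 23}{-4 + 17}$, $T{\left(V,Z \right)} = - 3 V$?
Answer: $60$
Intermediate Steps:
$G = -3$ ($G = - \frac{39}{13} = \left(-39\right) \frac{1}{13} = -3$)
$O = -4$ ($O = 2 \left(\left(-3\right) 5 - -13\right) = 2 \left(-15 + 13\right) = 2 \left(-2\right) = -4$)
$J{\left(5 \right)} G O = 5 \left(-3\right) \left(-4\right) = \left(-15\right) \left(-4\right) = 60$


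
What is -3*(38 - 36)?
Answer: -6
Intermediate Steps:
-3*(38 - 36) = -3*2 = -6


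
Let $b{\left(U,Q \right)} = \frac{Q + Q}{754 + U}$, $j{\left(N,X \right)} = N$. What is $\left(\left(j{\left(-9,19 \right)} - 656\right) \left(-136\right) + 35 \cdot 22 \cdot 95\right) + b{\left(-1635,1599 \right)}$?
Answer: $\frac{144119592}{881} \approx 1.6359 \cdot 10^{5}$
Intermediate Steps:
$b{\left(U,Q \right)} = \frac{2 Q}{754 + U}$
$\left(\left(j{\left(-9,19 \right)} - 656\right) \left(-136\right) + 35 \cdot 22 \cdot 95\right) + b{\left(-1635,1599 \right)} = \left(\left(-9 - 656\right) \left(-136\right) + 35 \cdot 22 \cdot 95\right) + 2 \cdot 1599 \frac{1}{754 - 1635} = \left(\left(-665\right) \left(-136\right) + 770 \cdot 95\right) + 2 \cdot 1599 \frac{1}{-881} = \left(90440 + 73150\right) + 2 \cdot 1599 \left(- \frac{1}{881}\right) = 163590 - \frac{3198}{881} = \frac{144119592}{881}$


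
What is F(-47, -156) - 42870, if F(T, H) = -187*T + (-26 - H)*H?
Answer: -54361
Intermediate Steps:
F(T, H) = -187*T + H*(-26 - H)
F(-47, -156) - 42870 = (-1*(-156)² - 187*(-47) - 26*(-156)) - 42870 = (-1*24336 + 8789 + 4056) - 42870 = (-24336 + 8789 + 4056) - 42870 = -11491 - 42870 = -54361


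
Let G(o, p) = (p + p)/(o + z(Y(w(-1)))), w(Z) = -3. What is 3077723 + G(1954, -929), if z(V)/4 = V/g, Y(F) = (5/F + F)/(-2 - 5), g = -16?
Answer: 36080135581/11723 ≈ 3.0777e+6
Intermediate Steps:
Y(F) = -5/(7*F) - F/7 (Y(F) = (F + 5/F)/(-7) = (F + 5/F)*(-⅐) = -5/(7*F) - F/7)
z(V) = -V/4 (z(V) = 4*(V/(-16)) = 4*(V*(-1/16)) = 4*(-V/16) = -V/4)
G(o, p) = 2*p/(-⅙ + o) (G(o, p) = (p + p)/(o - (-5 - 1*(-3)²)/(28*(-3))) = (2*p)/(o - (-1)*(-5 - 1*9)/(28*3)) = (2*p)/(o - (-1)*(-5 - 9)/(28*3)) = (2*p)/(o - (-1)*(-14)/(28*3)) = (2*p)/(o - ¼*⅔) = (2*p)/(o - ⅙) = (2*p)/(-⅙ + o) = 2*p/(-⅙ + o))
3077723 + G(1954, -929) = 3077723 + 12*(-929)/(-1 + 6*1954) = 3077723 + 12*(-929)/(-1 + 11724) = 3077723 + 12*(-929)/11723 = 3077723 + 12*(-929)*(1/11723) = 3077723 - 11148/11723 = 36080135581/11723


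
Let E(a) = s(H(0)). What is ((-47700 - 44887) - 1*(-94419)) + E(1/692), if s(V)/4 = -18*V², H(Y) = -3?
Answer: 1184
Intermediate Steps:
s(V) = -72*V² (s(V) = 4*(-18*V²) = -72*V²)
E(a) = -648 (E(a) = -72*(-3)² = -72*9 = -648)
((-47700 - 44887) - 1*(-94419)) + E(1/692) = ((-47700 - 44887) - 1*(-94419)) - 648 = (-92587 + 94419) - 648 = 1832 - 648 = 1184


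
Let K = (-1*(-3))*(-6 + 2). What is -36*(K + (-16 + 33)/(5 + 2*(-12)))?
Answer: 8820/19 ≈ 464.21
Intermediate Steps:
K = -12 (K = 3*(-4) = -12)
-36*(K + (-16 + 33)/(5 + 2*(-12))) = -36*(-12 + (-16 + 33)/(5 + 2*(-12))) = -36*(-12 + 17/(5 - 24)) = -36*(-12 + 17/(-19)) = -36*(-12 + 17*(-1/19)) = -36*(-12 - 17/19) = -36*(-245/19) = 8820/19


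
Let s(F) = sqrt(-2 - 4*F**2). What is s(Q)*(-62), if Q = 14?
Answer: -62*I*sqrt(786) ≈ -1738.2*I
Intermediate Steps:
s(Q)*(-62) = sqrt(-2 - 4*14**2)*(-62) = sqrt(-2 - 4*196)*(-62) = sqrt(-2 - 784)*(-62) = sqrt(-786)*(-62) = (I*sqrt(786))*(-62) = -62*I*sqrt(786)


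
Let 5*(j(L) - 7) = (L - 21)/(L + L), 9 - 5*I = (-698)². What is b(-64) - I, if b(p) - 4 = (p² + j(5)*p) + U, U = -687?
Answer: 2510612/25 ≈ 1.0042e+5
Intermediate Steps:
I = -97439 (I = 9/5 - ⅕*(-698)² = 9/5 - ⅕*487204 = 9/5 - 487204/5 = -97439)
j(L) = 7 + (-21 + L)/(10*L) (j(L) = 7 + ((L - 21)/(L + L))/5 = 7 + ((-21 + L)/((2*L)))/5 = 7 + ((-21 + L)*(1/(2*L)))/5 = 7 + ((-21 + L)/(2*L))/5 = 7 + (-21 + L)/(10*L))
b(p) = -683 + p² + 167*p/25 (b(p) = 4 + ((p² + ((⅒)*(-21 + 71*5)/5)*p) - 687) = 4 + ((p² + ((⅒)*(⅕)*(-21 + 355))*p) - 687) = 4 + ((p² + ((⅒)*(⅕)*334)*p) - 687) = 4 + ((p² + 167*p/25) - 687) = 4 + (-687 + p² + 167*p/25) = -683 + p² + 167*p/25)
b(-64) - I = (-683 + (-64)² + (167/25)*(-64)) - 1*(-97439) = (-683 + 4096 - 10688/25) + 97439 = 74637/25 + 97439 = 2510612/25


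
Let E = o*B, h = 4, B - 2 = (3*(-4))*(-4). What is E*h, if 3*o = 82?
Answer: 16400/3 ≈ 5466.7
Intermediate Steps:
o = 82/3 (o = (⅓)*82 = 82/3 ≈ 27.333)
B = 50 (B = 2 + (3*(-4))*(-4) = 2 - 12*(-4) = 2 + 48 = 50)
E = 4100/3 (E = (82/3)*50 = 4100/3 ≈ 1366.7)
E*h = (4100/3)*4 = 16400/3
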